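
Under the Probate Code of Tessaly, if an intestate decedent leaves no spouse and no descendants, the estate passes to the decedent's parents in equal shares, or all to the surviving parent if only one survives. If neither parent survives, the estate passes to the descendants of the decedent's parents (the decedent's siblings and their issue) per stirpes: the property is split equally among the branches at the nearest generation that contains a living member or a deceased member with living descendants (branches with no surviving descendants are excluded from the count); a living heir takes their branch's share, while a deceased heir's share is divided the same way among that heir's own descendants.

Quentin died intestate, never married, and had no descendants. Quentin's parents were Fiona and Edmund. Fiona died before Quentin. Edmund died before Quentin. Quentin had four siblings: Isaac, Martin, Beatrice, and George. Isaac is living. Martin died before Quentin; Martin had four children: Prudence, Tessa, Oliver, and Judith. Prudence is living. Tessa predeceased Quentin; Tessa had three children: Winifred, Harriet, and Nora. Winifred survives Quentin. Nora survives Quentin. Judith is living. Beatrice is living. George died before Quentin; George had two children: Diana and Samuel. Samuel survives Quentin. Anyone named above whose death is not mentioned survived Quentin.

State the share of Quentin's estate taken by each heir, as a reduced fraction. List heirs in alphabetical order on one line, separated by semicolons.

Beatrice 1/4; Diana 1/8; Harriet 1/48; Isaac 1/4; Judith 1/16; Nora 1/48; Oliver 1/16; Prudence 1/16; Samuel 1/8; Winifred 1/48

Neither parent survives and there are no descendants, so the estate passes to Quentin's siblings and their issue per stirpes.
The estate is divided into 4 equal shares of 1/4 among Isaac, Martin, Beatrice, George.
Isaac is living and takes 1/4.
Martin predeceased; the 1/4 allotted to Martin's branch passes to Martin's issue by representation.
The 1/4 is divided into 4 equal shares of 1/16 among Prudence, Tessa, Oliver, Judith.
Prudence is living and takes 1/16.
Tessa predeceased; the 1/16 allotted to Tessa's branch passes to Tessa's issue by representation.
The 1/16 is divided into 3 equal shares of 1/48 among Winifred, Harriet, Nora.
Winifred is living and takes 1/48.
Harriet is living and takes 1/48.
Nora is living and takes 1/48.
Oliver is living and takes 1/16.
Judith is living and takes 1/16.
Beatrice is living and takes 1/4.
George predeceased; the 1/4 allotted to George's branch passes to George's issue by representation.
The 1/4 is divided into 2 equal shares of 1/8 among Diana, Samuel.
Diana is living and takes 1/8.
Samuel is living and takes 1/8.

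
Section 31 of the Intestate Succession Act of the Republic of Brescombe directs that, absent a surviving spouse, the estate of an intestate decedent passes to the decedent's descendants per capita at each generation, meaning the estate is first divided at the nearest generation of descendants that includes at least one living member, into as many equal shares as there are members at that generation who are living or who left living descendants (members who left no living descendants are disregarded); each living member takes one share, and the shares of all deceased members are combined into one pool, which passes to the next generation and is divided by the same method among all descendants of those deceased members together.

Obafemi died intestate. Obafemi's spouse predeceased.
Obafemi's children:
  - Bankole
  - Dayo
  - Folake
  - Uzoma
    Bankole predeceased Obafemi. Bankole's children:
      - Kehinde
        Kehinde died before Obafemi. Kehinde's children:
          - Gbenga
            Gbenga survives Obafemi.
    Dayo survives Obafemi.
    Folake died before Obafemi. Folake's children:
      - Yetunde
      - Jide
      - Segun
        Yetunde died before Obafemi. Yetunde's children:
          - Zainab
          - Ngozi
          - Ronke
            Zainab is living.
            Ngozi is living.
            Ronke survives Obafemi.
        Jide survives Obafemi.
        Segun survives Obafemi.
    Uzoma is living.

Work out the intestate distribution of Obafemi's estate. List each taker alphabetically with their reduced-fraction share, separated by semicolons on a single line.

Dayo 1/4; Gbenga 1/16; Jide 1/8; Ngozi 1/16; Ronke 1/16; Segun 1/8; Uzoma 1/4; Zainab 1/16

There is no surviving spouse, so the entire estate passes to Obafemi's descendants per capita at each generation.
At generation 1 (Bankole, Dayo, Folake, Uzoma) there are 4 shares of (1)/4 = 1/4 each.
Living: Dayo and Uzoma — each takes 1/4.
Deceased: Bankole and Folake. Their combined 1/2 is pooled and carried to generation 2.
At generation 2 (Kehinde, Yetunde, Jide, Segun) there are 4 shares of (1/2)/4 = 1/8 each.
Living: Jide and Segun — each takes 1/8.
Deceased: Kehinde and Yetunde. Their combined 1/4 is pooled and carried to generation 3.
At generation 3 (Gbenga, Zainab, Ngozi, Ronke) there are 4 shares of (1/4)/4 = 1/16 each.
Living: Gbenga, Zainab, Ngozi, and Ronke — each takes 1/16.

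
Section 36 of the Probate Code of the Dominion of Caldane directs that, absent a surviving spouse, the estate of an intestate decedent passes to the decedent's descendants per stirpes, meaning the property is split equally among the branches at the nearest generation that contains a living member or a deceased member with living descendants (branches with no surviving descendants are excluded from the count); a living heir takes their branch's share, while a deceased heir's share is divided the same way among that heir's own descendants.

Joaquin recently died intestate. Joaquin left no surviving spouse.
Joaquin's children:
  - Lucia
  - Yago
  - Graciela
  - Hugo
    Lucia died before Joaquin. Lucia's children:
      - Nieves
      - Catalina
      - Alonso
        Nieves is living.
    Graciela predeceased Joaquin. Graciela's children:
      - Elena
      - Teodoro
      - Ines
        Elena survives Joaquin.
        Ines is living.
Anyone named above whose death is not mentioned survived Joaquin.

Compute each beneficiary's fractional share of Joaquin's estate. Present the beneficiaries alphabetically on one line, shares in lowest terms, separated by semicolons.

Alonso 1/12; Catalina 1/12; Elena 1/12; Hugo 1/4; Ines 1/12; Nieves 1/12; Teodoro 1/12; Yago 1/4

There is no surviving spouse, so the entire estate passes to Joaquin's descendants per stirpes.
The estate is divided into 4 equal shares of 1/4 among Lucia, Yago, Graciela, Hugo.
Lucia predeceased; the 1/4 allotted to Lucia's branch passes to Lucia's issue by representation.
The 1/4 is divided into 3 equal shares of 1/12 among Nieves, Catalina, Alonso.
Nieves is living and takes 1/12.
Catalina is living and takes 1/12.
Alonso is living and takes 1/12.
Yago is living and takes 1/4.
Graciela predeceased; the 1/4 allotted to Graciela's branch passes to Graciela's issue by representation.
The 1/4 is divided into 3 equal shares of 1/12 among Elena, Teodoro, Ines.
Elena is living and takes 1/12.
Teodoro is living and takes 1/12.
Ines is living and takes 1/12.
Hugo is living and takes 1/4.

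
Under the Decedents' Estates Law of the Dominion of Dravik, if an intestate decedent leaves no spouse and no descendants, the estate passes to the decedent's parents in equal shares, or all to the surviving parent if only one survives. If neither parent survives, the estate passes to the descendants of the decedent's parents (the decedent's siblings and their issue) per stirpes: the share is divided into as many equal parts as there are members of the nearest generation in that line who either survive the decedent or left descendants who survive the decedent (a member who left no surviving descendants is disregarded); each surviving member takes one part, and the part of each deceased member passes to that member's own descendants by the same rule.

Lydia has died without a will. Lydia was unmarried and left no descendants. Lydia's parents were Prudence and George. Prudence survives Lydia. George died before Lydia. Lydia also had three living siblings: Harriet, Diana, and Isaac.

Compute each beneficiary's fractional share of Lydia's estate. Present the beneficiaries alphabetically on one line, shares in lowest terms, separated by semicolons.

Prudence 1

Only one parent, Prudence, survives, so Prudence takes the entire estate. The siblings take nothing because a surviving parent has priority.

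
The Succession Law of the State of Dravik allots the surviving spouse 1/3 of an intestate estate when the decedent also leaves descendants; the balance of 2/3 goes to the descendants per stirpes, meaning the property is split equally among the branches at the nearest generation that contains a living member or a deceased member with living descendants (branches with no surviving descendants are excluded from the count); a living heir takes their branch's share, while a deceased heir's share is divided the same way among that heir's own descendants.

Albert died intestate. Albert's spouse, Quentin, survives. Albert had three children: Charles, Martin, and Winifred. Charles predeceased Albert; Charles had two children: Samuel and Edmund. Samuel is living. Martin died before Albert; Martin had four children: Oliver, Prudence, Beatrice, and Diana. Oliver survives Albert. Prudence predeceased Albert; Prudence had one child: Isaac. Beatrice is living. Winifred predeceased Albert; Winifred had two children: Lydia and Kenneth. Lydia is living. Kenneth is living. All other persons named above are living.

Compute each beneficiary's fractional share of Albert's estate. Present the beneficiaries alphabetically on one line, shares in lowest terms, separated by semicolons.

Quentin, as surviving spouse, takes 1/3.
The remaining 2/3 passes to Albert's descendants per stirpes.
The 2/3 is divided into 3 equal shares of 2/9 among Charles, Martin, Winifred.
Charles predeceased; the 2/9 allotted to Charles's branch passes to Charles's issue by representation.
The 2/9 is divided into 2 equal shares of 1/9 among Samuel, Edmund.
Samuel is living and takes 1/9.
Edmund is living and takes 1/9.
Martin predeceased; the 2/9 allotted to Martin's branch passes to Martin's issue by representation.
The 2/9 is divided into 4 equal shares of 1/18 among Oliver, Prudence, Beatrice, Diana.
Oliver is living and takes 1/18.
Prudence predeceased; the 1/18 allotted to Prudence's branch passes to Prudence's issue by representation.
Isaac is the sole taker at this level and receives the full 1/18.
Beatrice is living and takes 1/18.
Diana is living and takes 1/18.
Winifred predeceased; the 2/9 allotted to Winifred's branch passes to Winifred's issue by representation.
The 2/9 is divided into 2 equal shares of 1/9 among Lydia, Kenneth.
Lydia is living and takes 1/9.
Kenneth is living and takes 1/9.

Beatrice 1/18; Diana 1/18; Edmund 1/9; Isaac 1/18; Kenneth 1/9; Lydia 1/9; Oliver 1/18; Quentin 1/3; Samuel 1/9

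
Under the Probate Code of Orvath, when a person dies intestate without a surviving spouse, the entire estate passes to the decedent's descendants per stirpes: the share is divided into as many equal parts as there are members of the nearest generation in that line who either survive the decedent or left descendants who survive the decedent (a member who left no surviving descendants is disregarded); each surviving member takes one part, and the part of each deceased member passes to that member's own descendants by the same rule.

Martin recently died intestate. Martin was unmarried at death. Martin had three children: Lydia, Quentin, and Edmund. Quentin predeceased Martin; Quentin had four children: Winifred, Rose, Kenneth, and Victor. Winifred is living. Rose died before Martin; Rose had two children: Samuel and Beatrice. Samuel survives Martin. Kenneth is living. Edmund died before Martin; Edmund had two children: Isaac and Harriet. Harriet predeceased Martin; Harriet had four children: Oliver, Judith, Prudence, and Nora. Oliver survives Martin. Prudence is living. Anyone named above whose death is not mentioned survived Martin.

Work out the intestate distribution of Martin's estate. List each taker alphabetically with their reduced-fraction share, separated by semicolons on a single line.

There is no surviving spouse, so the entire estate passes to Martin's descendants per stirpes.
The estate is divided into 3 equal shares of 1/3 among Lydia, Quentin, Edmund.
Lydia is living and takes 1/3.
Quentin predeceased; the 1/3 allotted to Quentin's branch passes to Quentin's issue by representation.
The 1/3 is divided into 4 equal shares of 1/12 among Winifred, Rose, Kenneth, Victor.
Winifred is living and takes 1/12.
Rose predeceased; the 1/12 allotted to Rose's branch passes to Rose's issue by representation.
The 1/12 is divided into 2 equal shares of 1/24 among Samuel, Beatrice.
Samuel is living and takes 1/24.
Beatrice is living and takes 1/24.
Kenneth is living and takes 1/12.
Victor is living and takes 1/12.
Edmund predeceased; the 1/3 allotted to Edmund's branch passes to Edmund's issue by representation.
The 1/3 is divided into 2 equal shares of 1/6 among Isaac, Harriet.
Isaac is living and takes 1/6.
Harriet predeceased; the 1/6 allotted to Harriet's branch passes to Harriet's issue by representation.
The 1/6 is divided into 4 equal shares of 1/24 among Oliver, Judith, Prudence, Nora.
Oliver is living and takes 1/24.
Judith is living and takes 1/24.
Prudence is living and takes 1/24.
Nora is living and takes 1/24.

Beatrice 1/24; Isaac 1/6; Judith 1/24; Kenneth 1/12; Lydia 1/3; Nora 1/24; Oliver 1/24; Prudence 1/24; Samuel 1/24; Victor 1/12; Winifred 1/12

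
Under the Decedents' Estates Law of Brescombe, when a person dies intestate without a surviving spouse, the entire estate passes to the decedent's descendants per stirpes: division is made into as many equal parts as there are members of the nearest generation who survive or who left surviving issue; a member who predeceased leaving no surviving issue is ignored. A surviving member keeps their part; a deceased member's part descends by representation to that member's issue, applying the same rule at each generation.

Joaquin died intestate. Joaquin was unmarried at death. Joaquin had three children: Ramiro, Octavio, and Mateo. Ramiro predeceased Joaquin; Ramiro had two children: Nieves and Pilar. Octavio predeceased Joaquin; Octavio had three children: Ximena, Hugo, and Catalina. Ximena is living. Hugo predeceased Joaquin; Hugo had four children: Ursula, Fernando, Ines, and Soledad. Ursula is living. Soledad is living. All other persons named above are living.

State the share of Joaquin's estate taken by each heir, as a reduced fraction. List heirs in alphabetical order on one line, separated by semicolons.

Catalina 1/9; Fernando 1/36; Ines 1/36; Mateo 1/3; Nieves 1/6; Pilar 1/6; Soledad 1/36; Ursula 1/36; Ximena 1/9

There is no surviving spouse, so the entire estate passes to Joaquin's descendants per stirpes.
The estate is divided into 3 equal shares of 1/3 among Ramiro, Octavio, Mateo.
Ramiro predeceased; the 1/3 allotted to Ramiro's branch passes to Ramiro's issue by representation.
The 1/3 is divided into 2 equal shares of 1/6 among Nieves, Pilar.
Nieves is living and takes 1/6.
Pilar is living and takes 1/6.
Octavio predeceased; the 1/3 allotted to Octavio's branch passes to Octavio's issue by representation.
The 1/3 is divided into 3 equal shares of 1/9 among Ximena, Hugo, Catalina.
Ximena is living and takes 1/9.
Hugo predeceased; the 1/9 allotted to Hugo's branch passes to Hugo's issue by representation.
The 1/9 is divided into 4 equal shares of 1/36 among Ursula, Fernando, Ines, Soledad.
Ursula is living and takes 1/36.
Fernando is living and takes 1/36.
Ines is living and takes 1/36.
Soledad is living and takes 1/36.
Catalina is living and takes 1/9.
Mateo is living and takes 1/3.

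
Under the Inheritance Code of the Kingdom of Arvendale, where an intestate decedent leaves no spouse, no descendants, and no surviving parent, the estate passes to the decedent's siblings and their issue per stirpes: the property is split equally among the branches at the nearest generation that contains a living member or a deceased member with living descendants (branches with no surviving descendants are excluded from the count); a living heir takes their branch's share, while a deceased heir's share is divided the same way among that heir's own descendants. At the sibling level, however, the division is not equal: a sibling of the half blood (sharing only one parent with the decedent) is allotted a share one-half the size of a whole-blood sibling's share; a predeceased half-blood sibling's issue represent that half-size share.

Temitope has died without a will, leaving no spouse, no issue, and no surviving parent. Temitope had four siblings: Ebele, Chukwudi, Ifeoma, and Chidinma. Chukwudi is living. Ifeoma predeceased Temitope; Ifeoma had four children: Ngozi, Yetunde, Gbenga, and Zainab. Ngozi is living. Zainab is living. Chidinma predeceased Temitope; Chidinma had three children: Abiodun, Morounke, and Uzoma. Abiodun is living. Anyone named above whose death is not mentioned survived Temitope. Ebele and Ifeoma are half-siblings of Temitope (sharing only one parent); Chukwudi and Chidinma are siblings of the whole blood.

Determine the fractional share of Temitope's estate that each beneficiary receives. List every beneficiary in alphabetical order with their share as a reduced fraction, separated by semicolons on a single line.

No spouse, descendants, or parent survives, so the estate passes to Temitope's siblings per stirpes.
Half-blood siblings count for one-half the weight of whole-blood siblings at the initial division.
Dividing 1 in proportion to weights (total weight 3): Ebele (weight 1/2) → 1/6; Chukwudi (weight 1) → 1/3; Ifeoma (weight 1/2) → 1/6; Chidinma (weight 1) → 1/3.
Ebele is living and takes 1/6.
Chukwudi is living and takes 1/3.
Ifeoma predeceased; the 1/6 allotted to Ifeoma's branch passes to Ifeoma's issue by representation.
The 1/6 is divided into 4 equal shares of 1/24 among Ngozi, Yetunde, Gbenga, Zainab.
Ngozi is living and takes 1/24.
Yetunde is living and takes 1/24.
Gbenga is living and takes 1/24.
Zainab is living and takes 1/24.
Chidinma predeceased; the 1/3 allotted to Chidinma's branch passes to Chidinma's issue by representation.
The 1/3 is divided into 3 equal shares of 1/9 among Abiodun, Morounke, Uzoma.
Abiodun is living and takes 1/9.
Morounke is living and takes 1/9.
Uzoma is living and takes 1/9.

Abiodun 1/9; Chukwudi 1/3; Ebele 1/6; Gbenga 1/24; Morounke 1/9; Ngozi 1/24; Uzoma 1/9; Yetunde 1/24; Zainab 1/24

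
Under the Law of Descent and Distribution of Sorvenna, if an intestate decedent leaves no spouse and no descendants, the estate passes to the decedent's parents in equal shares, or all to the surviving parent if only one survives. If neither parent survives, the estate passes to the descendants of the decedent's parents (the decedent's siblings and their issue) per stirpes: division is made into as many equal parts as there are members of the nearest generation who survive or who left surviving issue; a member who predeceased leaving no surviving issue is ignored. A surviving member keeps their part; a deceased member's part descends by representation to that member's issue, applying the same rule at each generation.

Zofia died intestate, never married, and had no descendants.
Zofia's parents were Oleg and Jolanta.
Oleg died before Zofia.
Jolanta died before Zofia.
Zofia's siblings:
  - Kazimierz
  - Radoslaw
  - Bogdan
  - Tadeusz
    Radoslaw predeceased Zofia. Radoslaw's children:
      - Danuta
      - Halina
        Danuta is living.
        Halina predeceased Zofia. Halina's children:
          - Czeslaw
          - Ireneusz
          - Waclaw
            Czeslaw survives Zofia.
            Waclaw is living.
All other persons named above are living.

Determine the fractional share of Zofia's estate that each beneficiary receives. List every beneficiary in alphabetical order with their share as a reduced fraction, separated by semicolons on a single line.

Neither parent survives and there are no descendants, so the estate passes to Zofia's siblings and their issue per stirpes.
The estate is divided into 4 equal shares of 1/4 among Kazimierz, Radoslaw, Bogdan, Tadeusz.
Kazimierz is living and takes 1/4.
Radoslaw predeceased; the 1/4 allotted to Radoslaw's branch passes to Radoslaw's issue by representation.
The 1/4 is divided into 2 equal shares of 1/8 among Danuta, Halina.
Danuta is living and takes 1/8.
Halina predeceased; the 1/8 allotted to Halina's branch passes to Halina's issue by representation.
The 1/8 is divided into 3 equal shares of 1/24 among Czeslaw, Ireneusz, Waclaw.
Czeslaw is living and takes 1/24.
Ireneusz is living and takes 1/24.
Waclaw is living and takes 1/24.
Bogdan is living and takes 1/4.
Tadeusz is living and takes 1/4.

Bogdan 1/4; Czeslaw 1/24; Danuta 1/8; Ireneusz 1/24; Kazimierz 1/4; Tadeusz 1/4; Waclaw 1/24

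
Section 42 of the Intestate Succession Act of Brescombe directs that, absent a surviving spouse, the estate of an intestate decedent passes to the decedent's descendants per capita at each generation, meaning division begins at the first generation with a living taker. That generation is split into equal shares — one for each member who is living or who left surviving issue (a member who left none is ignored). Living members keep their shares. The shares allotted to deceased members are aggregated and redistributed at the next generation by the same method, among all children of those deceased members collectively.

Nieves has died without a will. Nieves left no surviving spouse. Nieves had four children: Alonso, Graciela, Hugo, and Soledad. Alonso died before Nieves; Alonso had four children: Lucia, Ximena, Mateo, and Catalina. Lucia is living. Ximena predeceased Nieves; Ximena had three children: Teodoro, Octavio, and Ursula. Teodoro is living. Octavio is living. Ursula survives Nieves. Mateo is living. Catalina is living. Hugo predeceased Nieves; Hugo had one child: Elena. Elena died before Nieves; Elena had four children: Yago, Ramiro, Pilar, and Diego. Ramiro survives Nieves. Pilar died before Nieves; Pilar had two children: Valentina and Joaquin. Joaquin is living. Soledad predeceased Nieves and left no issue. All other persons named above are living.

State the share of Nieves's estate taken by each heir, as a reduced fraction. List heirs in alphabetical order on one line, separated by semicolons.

Catalina 2/15; Diego 4/105; Graciela 1/3; Joaquin 2/105; Lucia 2/15; Mateo 2/15; Octavio 4/105; Ramiro 4/105; Teodoro 4/105; Ursula 4/105; Valentina 2/105; Yago 4/105

There is no surviving spouse, so the entire estate passes to Nieves's descendants per capita at each generation.
At generation 1 (Alonso, Graciela, Hugo) there are 3 shares of (1)/3 = 1/3 each.
Living: Graciela — each takes 1/3.
Deceased: Alonso and Hugo. Their combined 2/3 is pooled and carried to generation 2.
At generation 2 (Lucia, Ximena, Mateo, Catalina, Elena) there are 5 shares of (2/3)/5 = 2/15 each.
Living: Lucia, Mateo, and Catalina — each takes 2/15.
Deceased: Ximena and Elena. Their combined 4/15 is pooled and carried to generation 3.
At generation 3 (Teodoro, Octavio, Ursula, Yago, Ramiro, Pilar, Diego) there are 7 shares of (4/15)/7 = 4/105 each.
Living: Teodoro, Octavio, Ursula, Yago, Ramiro, and Diego — each takes 4/105.
Deceased: Pilar. That 4/105 share is carried to generation 4.
At generation 4 (Valentina, Joaquin) there are 2 shares of (4/105)/2 = 2/105 each.
Living: Valentina and Joaquin — each takes 2/105.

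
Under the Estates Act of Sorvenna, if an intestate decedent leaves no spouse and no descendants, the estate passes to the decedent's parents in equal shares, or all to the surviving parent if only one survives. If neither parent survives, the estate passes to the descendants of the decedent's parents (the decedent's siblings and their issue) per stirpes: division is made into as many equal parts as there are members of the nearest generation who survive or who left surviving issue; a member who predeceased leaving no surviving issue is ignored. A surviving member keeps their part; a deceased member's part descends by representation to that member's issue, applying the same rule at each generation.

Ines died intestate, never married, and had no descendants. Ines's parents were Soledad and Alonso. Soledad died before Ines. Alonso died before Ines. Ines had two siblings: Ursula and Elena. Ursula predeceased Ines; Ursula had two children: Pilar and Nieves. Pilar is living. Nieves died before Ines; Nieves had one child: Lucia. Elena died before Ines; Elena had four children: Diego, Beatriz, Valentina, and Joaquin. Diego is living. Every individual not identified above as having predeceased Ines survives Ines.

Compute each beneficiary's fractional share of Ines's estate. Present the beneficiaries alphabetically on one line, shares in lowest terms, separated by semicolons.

Neither parent survives and there are no descendants, so the estate passes to Ines's siblings and their issue per stirpes.
The estate is divided into 2 equal shares of 1/2 among Ursula, Elena.
Ursula predeceased; the 1/2 allotted to Ursula's branch passes to Ursula's issue by representation.
The 1/2 is divided into 2 equal shares of 1/4 among Pilar, Nieves.
Pilar is living and takes 1/4.
Nieves predeceased; the 1/4 allotted to Nieves's branch passes to Nieves's issue by representation.
Lucia is the sole taker at this level and receives the full 1/4.
Elena predeceased; the 1/2 allotted to Elena's branch passes to Elena's issue by representation.
The 1/2 is divided into 4 equal shares of 1/8 among Diego, Beatriz, Valentina, Joaquin.
Diego is living and takes 1/8.
Beatriz is living and takes 1/8.
Valentina is living and takes 1/8.
Joaquin is living and takes 1/8.

Beatriz 1/8; Diego 1/8; Joaquin 1/8; Lucia 1/4; Pilar 1/4; Valentina 1/8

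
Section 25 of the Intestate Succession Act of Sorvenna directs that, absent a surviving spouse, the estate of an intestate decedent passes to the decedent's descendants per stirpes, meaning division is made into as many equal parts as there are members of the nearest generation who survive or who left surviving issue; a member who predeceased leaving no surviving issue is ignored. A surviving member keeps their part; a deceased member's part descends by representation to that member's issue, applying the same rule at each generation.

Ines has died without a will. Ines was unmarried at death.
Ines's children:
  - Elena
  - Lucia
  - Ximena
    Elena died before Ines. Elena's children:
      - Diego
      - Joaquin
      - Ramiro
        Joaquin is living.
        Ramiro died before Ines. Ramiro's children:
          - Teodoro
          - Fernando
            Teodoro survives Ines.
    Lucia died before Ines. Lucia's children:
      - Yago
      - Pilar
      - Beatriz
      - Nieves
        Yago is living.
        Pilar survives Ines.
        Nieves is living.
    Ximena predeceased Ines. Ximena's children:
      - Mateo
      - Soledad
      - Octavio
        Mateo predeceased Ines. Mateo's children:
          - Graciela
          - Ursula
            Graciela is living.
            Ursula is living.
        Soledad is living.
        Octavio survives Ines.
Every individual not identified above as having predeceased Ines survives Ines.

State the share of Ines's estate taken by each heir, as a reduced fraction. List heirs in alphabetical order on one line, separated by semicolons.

Beatriz 1/12; Diego 1/9; Fernando 1/18; Graciela 1/18; Joaquin 1/9; Nieves 1/12; Octavio 1/9; Pilar 1/12; Soledad 1/9; Teodoro 1/18; Ursula 1/18; Yago 1/12

There is no surviving spouse, so the entire estate passes to Ines's descendants per stirpes.
The estate is divided into 3 equal shares of 1/3 among Elena, Lucia, Ximena.
Elena predeceased; the 1/3 allotted to Elena's branch passes to Elena's issue by representation.
The 1/3 is divided into 3 equal shares of 1/9 among Diego, Joaquin, Ramiro.
Diego is living and takes 1/9.
Joaquin is living and takes 1/9.
Ramiro predeceased; the 1/9 allotted to Ramiro's branch passes to Ramiro's issue by representation.
The 1/9 is divided into 2 equal shares of 1/18 among Teodoro, Fernando.
Teodoro is living and takes 1/18.
Fernando is living and takes 1/18.
Lucia predeceased; the 1/3 allotted to Lucia's branch passes to Lucia's issue by representation.
The 1/3 is divided into 4 equal shares of 1/12 among Yago, Pilar, Beatriz, Nieves.
Yago is living and takes 1/12.
Pilar is living and takes 1/12.
Beatriz is living and takes 1/12.
Nieves is living and takes 1/12.
Ximena predeceased; the 1/3 allotted to Ximena's branch passes to Ximena's issue by representation.
The 1/3 is divided into 3 equal shares of 1/9 among Mateo, Soledad, Octavio.
Mateo predeceased; the 1/9 allotted to Mateo's branch passes to Mateo's issue by representation.
The 1/9 is divided into 2 equal shares of 1/18 among Graciela, Ursula.
Graciela is living and takes 1/18.
Ursula is living and takes 1/18.
Soledad is living and takes 1/9.
Octavio is living and takes 1/9.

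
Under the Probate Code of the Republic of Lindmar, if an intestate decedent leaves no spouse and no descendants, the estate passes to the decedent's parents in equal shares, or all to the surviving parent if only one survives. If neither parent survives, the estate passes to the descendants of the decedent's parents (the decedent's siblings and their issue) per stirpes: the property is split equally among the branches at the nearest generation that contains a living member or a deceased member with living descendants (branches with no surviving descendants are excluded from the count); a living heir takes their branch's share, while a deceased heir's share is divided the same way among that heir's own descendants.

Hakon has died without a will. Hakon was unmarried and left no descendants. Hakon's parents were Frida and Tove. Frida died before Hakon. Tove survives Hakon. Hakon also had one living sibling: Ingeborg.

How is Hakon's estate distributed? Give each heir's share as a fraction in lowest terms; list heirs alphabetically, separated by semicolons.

Tove 1

Only one parent, Tove, survives, so Tove takes the entire estate. The siblings take nothing because a surviving parent has priority.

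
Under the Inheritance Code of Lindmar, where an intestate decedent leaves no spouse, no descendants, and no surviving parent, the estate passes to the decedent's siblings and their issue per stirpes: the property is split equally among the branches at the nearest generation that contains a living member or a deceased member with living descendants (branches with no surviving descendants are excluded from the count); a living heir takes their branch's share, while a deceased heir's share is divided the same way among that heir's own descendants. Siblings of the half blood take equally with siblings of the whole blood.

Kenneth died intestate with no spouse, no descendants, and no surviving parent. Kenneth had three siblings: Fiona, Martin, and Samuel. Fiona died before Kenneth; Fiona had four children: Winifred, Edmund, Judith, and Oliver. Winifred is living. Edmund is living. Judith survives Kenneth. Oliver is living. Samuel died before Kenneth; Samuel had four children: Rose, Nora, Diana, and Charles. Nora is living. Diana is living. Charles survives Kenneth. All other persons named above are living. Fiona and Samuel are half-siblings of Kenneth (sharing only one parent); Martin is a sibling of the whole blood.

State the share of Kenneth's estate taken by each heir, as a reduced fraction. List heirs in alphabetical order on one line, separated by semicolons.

Charles 1/12; Diana 1/12; Edmund 1/12; Judith 1/12; Martin 1/3; Nora 1/12; Oliver 1/12; Rose 1/12; Winifred 1/12

No spouse, descendants, or parent survives, so the estate passes to Kenneth's siblings per stirpes.
Half-blood and whole-blood siblings take equally under the stated rule.
The estate is divided into 3 equal shares of 1/3 among Fiona, Martin, Samuel.
Fiona predeceased; the 1/3 allotted to Fiona's branch passes to Fiona's issue by representation.
The 1/3 is divided into 4 equal shares of 1/12 among Winifred, Edmund, Judith, Oliver.
Winifred is living and takes 1/12.
Edmund is living and takes 1/12.
Judith is living and takes 1/12.
Oliver is living and takes 1/12.
Martin is living and takes 1/3.
Samuel predeceased; the 1/3 allotted to Samuel's branch passes to Samuel's issue by representation.
The 1/3 is divided into 4 equal shares of 1/12 among Rose, Nora, Diana, Charles.
Rose is living and takes 1/12.
Nora is living and takes 1/12.
Diana is living and takes 1/12.
Charles is living and takes 1/12.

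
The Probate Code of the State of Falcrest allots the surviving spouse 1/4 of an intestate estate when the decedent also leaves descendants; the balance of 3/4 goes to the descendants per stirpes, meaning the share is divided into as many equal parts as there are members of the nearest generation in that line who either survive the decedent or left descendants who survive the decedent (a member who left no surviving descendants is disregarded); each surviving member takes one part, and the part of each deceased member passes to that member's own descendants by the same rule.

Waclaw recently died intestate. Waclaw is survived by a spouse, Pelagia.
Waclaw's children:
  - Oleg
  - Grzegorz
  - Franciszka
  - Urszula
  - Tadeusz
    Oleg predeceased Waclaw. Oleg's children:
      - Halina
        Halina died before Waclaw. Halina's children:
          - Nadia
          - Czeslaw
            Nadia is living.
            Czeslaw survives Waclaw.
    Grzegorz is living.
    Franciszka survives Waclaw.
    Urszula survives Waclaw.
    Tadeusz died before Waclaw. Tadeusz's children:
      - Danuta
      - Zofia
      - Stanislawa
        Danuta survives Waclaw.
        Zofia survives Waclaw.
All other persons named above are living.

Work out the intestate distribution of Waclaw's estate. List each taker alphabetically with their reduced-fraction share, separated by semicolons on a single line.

Pelagia, as surviving spouse, takes 1/4.
The remaining 3/4 passes to Waclaw's descendants per stirpes.
The 3/4 is divided into 5 equal shares of 3/20 among Oleg, Grzegorz, Franciszka, Urszula, Tadeusz.
Oleg predeceased; the 3/20 allotted to Oleg's branch passes to Oleg's issue by representation.
Halina's line is the sole branch at this level, so the full 3/20 passes to Halina's issue by representation.
The 3/20 is divided into 2 equal shares of 3/40 among Nadia, Czeslaw.
Nadia is living and takes 3/40.
Czeslaw is living and takes 3/40.
Grzegorz is living and takes 3/20.
Franciszka is living and takes 3/20.
Urszula is living and takes 3/20.
Tadeusz predeceased; the 3/20 allotted to Tadeusz's branch passes to Tadeusz's issue by representation.
The 3/20 is divided into 3 equal shares of 1/20 among Danuta, Zofia, Stanislawa.
Danuta is living and takes 1/20.
Zofia is living and takes 1/20.
Stanislawa is living and takes 1/20.

Czeslaw 3/40; Danuta 1/20; Franciszka 3/20; Grzegorz 3/20; Nadia 3/40; Pelagia 1/4; Stanislawa 1/20; Urszula 3/20; Zofia 1/20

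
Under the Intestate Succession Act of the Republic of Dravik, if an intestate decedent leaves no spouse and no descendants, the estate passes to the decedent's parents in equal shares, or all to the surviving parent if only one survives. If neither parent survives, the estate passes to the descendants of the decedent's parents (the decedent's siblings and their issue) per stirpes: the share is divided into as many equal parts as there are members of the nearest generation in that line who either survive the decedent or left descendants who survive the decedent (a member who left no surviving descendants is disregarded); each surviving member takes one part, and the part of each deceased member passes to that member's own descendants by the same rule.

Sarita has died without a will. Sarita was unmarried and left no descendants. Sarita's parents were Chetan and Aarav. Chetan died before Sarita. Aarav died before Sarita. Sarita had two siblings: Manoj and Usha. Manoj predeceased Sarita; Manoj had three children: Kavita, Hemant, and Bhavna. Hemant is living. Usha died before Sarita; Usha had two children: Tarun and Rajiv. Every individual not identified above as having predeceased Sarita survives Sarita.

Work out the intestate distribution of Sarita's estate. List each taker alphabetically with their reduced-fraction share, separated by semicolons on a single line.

Neither parent survives and there are no descendants, so the estate passes to Sarita's siblings and their issue per stirpes.
The estate is divided into 2 equal shares of 1/2 among Manoj, Usha.
Manoj predeceased; the 1/2 allotted to Manoj's branch passes to Manoj's issue by representation.
The 1/2 is divided into 3 equal shares of 1/6 among Kavita, Hemant, Bhavna.
Kavita is living and takes 1/6.
Hemant is living and takes 1/6.
Bhavna is living and takes 1/6.
Usha predeceased; the 1/2 allotted to Usha's branch passes to Usha's issue by representation.
The 1/2 is divided into 2 equal shares of 1/4 among Tarun, Rajiv.
Tarun is living and takes 1/4.
Rajiv is living and takes 1/4.

Bhavna 1/6; Hemant 1/6; Kavita 1/6; Rajiv 1/4; Tarun 1/4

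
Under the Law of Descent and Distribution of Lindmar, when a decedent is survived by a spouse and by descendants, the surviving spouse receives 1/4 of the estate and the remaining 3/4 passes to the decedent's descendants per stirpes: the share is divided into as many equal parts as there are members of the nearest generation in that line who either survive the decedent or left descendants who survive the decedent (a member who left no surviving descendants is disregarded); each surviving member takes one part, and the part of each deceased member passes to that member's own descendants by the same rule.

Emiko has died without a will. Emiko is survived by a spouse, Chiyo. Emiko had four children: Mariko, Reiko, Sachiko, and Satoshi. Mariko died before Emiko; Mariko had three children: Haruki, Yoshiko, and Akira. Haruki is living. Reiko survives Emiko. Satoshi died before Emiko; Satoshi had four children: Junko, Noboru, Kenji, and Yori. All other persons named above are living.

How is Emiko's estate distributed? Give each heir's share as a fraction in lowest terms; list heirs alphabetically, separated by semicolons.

Akira 1/16; Chiyo 1/4; Haruki 1/16; Junko 3/64; Kenji 3/64; Noboru 3/64; Reiko 3/16; Sachiko 3/16; Yori 3/64; Yoshiko 1/16

Chiyo, as surviving spouse, takes 1/4.
The remaining 3/4 passes to Emiko's descendants per stirpes.
The 3/4 is divided into 4 equal shares of 3/16 among Mariko, Reiko, Sachiko, Satoshi.
Mariko predeceased; the 3/16 allotted to Mariko's branch passes to Mariko's issue by representation.
The 3/16 is divided into 3 equal shares of 1/16 among Haruki, Yoshiko, Akira.
Haruki is living and takes 1/16.
Yoshiko is living and takes 1/16.
Akira is living and takes 1/16.
Reiko is living and takes 3/16.
Sachiko is living and takes 3/16.
Satoshi predeceased; the 3/16 allotted to Satoshi's branch passes to Satoshi's issue by representation.
The 3/16 is divided into 4 equal shares of 3/64 among Junko, Noboru, Kenji, Yori.
Junko is living and takes 3/64.
Noboru is living and takes 3/64.
Kenji is living and takes 3/64.
Yori is living and takes 3/64.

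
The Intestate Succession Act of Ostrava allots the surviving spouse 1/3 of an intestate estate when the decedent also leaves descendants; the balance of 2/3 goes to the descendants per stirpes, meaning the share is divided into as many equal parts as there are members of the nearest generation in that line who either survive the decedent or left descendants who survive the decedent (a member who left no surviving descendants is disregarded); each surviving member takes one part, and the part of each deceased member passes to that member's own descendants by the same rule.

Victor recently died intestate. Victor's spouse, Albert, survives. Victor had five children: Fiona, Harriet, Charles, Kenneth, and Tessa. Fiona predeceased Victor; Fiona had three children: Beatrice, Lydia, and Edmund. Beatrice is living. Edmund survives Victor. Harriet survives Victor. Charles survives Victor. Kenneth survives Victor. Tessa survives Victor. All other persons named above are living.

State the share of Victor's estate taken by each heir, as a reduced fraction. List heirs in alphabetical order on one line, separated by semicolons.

Albert, as surviving spouse, takes 1/3.
The remaining 2/3 passes to Victor's descendants per stirpes.
The 2/3 is divided into 5 equal shares of 2/15 among Fiona, Harriet, Charles, Kenneth, Tessa.
Fiona predeceased; the 2/15 allotted to Fiona's branch passes to Fiona's issue by representation.
The 2/15 is divided into 3 equal shares of 2/45 among Beatrice, Lydia, Edmund.
Beatrice is living and takes 2/45.
Lydia is living and takes 2/45.
Edmund is living and takes 2/45.
Harriet is living and takes 2/15.
Charles is living and takes 2/15.
Kenneth is living and takes 2/15.
Tessa is living and takes 2/15.

Albert 1/3; Beatrice 2/45; Charles 2/15; Edmund 2/45; Harriet 2/15; Kenneth 2/15; Lydia 2/45; Tessa 2/15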